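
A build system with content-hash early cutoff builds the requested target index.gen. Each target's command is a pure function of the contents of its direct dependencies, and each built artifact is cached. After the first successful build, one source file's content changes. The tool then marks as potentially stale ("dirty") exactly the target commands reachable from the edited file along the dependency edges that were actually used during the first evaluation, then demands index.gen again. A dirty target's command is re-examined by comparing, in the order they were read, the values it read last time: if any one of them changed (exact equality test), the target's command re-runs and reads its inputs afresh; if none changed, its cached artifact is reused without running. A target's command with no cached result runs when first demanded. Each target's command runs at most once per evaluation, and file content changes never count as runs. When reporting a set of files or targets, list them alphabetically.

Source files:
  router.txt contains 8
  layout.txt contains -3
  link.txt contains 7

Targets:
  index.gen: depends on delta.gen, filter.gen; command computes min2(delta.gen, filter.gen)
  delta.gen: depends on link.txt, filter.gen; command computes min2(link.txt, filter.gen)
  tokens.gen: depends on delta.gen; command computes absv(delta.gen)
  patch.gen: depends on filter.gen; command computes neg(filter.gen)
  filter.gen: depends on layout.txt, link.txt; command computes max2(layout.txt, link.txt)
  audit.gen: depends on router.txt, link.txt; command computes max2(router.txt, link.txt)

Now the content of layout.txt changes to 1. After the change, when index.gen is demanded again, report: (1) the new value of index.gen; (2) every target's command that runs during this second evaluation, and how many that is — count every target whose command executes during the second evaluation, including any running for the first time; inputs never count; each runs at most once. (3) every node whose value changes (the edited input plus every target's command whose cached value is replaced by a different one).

New value of index.gen: 7.
Target commands that run: filter.gen — 1 in total.
Values that change: layout.txt.
Key observation: the change is absorbed at filter.gen — it re-runs but produces the same value, and the output's value is unchanged.

First evaluation (everything demanded from the output):
  filter.gen = max2(-3, 7) = 7
  delta.gen = min2(7, 7) = 7
  index.gen = min2(7, 7) = 7

Propagation after the edit:
  filter.gen: runs — layout.txt -3->1; result 7 (same value as before).
  delta.gen: checked — values it read are unchanged (link.txt unchanged, filter.gen unchanged); reused cached 7 without running.
  index.gen: checked — values it read are unchanged (delta.gen unchanged, filter.gen unchanged); reused cached 7 without running.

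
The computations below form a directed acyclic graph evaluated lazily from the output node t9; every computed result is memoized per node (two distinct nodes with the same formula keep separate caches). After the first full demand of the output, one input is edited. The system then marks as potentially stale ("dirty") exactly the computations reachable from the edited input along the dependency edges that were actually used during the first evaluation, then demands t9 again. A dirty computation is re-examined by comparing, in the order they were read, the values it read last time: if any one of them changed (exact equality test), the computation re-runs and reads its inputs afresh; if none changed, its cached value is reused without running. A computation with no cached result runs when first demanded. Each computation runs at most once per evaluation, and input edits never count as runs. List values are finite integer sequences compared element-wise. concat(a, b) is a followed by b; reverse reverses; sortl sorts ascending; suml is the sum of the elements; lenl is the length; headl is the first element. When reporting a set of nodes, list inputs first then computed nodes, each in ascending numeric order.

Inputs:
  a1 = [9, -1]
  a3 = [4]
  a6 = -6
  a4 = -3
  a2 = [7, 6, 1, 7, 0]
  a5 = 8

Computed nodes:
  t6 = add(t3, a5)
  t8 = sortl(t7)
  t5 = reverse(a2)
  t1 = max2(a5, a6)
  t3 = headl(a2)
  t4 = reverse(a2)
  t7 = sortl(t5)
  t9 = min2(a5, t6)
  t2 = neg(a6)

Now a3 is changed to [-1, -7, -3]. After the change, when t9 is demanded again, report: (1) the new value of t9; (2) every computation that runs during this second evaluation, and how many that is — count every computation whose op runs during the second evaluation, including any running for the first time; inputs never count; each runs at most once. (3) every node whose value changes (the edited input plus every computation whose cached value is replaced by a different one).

First demand of the output computes:
  t3 = headl([7, 6, 1, 7, 0]) = 7
  t6 = add(7, 8) = 15
  t9 = min2(8, 15) = 8

After the edit, cleaning proceeds:
  no node depends on a3 at all; the second demand re-runs nothing.

Note the shortcut — nothing in the graph depends on a3 at all, so no recomputation happens.

Demanding t9 again yields 8.
0 computations run: none.
The nodes whose values change: a3.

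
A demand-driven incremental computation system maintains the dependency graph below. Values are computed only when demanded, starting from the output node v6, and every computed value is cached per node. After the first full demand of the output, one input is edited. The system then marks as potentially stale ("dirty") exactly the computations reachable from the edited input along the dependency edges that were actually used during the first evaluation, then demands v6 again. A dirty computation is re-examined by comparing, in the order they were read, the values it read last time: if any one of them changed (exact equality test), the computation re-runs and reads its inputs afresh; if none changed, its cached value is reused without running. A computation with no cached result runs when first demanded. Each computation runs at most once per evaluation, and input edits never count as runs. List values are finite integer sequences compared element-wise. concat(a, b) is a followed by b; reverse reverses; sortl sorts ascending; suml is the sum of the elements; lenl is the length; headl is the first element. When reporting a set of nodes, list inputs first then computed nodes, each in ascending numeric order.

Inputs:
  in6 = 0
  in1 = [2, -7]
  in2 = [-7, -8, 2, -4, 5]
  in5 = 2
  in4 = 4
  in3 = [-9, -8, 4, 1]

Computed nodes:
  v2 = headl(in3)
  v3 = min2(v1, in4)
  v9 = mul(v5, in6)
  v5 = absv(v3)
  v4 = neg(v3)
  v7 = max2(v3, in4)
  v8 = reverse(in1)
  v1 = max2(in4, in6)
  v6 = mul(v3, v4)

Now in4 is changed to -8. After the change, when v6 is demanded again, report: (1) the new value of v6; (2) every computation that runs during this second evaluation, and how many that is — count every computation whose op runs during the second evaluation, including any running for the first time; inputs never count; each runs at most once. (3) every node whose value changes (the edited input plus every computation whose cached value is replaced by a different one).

First evaluation (everything demanded from the output):
  v1 = max2(4, 0) = 4
  v3 = min2(4, 4) = 4
  v4 = neg(4) = -4
  v6 = mul(4, -4) = -16

Propagation after the edit:
  v1: runs — in4 4->-8; result 0.
  v3: runs — v1 4->0; in4 4->-8; result -8.
  v4: runs — v3 4->-8; result 8.
  v6: runs — v3 4->-8; v4 -4->8; result -64.

New value of v6: -64.
Computations that run: v1, v3, v4, v6 — 4 in total.
Values that change: in4, v1, v3, v4, v6.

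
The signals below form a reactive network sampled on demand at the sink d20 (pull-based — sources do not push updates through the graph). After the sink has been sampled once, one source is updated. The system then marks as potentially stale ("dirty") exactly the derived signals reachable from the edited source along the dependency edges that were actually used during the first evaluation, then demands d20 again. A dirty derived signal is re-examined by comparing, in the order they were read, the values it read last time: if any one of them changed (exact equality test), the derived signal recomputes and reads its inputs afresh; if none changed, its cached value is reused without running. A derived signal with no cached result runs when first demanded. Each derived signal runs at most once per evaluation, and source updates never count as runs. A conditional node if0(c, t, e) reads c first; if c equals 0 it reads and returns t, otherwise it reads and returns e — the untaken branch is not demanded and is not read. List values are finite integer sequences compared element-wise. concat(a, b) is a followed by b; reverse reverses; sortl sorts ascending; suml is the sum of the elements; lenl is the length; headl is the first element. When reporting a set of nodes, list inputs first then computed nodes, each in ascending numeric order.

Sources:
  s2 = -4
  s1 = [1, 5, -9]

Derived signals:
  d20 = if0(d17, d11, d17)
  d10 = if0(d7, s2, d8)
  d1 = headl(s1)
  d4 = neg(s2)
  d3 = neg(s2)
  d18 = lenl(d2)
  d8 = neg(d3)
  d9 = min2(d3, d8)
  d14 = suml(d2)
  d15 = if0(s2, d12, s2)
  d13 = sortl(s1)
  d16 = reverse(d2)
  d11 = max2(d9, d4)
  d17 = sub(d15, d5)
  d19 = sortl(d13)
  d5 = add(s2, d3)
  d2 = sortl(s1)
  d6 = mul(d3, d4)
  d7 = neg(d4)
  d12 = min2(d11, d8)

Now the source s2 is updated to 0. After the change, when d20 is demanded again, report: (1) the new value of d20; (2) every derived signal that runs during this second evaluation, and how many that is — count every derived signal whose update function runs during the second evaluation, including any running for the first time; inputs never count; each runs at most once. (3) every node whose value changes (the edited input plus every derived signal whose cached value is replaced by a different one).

d20 now evaluates to 0.
Run set: d3, d4, d5, d8, d9, d11, d12, d15, d17, d20 (10 run).
Changed values: s2, d3, d15, d17, d20.
The important point: the flipped condition pulls in fresh nodes; d4, d8, d9, d11, d12 run for the first time.

Initial pass — values computed on the first demand:
  d3 = neg(-4) = 4
  d5 = add(-4, 4) = 0
  d15 = if0(s2=-4 -> else branch s2) = -4
  d17 = sub(-4, 0) = -4
  d20 = if0(d17=-4 -> else branch d17) = -4

Second demand — change propagation:
  d3: re-runs because s2 -4->0; new result 0.
  d4: newly demanded (no cache) — executes and yields 0.
  d5: re-runs because s2 -4->0; d3 4->0; new result 0 (unchanged).
  d8: newly demanded (no cache) — executes and yields 0.
  d9: newly demanded (no cache) — executes and yields 0.
  d11: newly demanded (no cache) — executes and yields 0.
  d12: newly demanded (no cache) — executes and yields 0.
  d15: re-runs because s2 -4->0; s2 -4->0; new result 0.
  d17: re-runs because d15 -4->0; new result 0.
  d20: re-runs because d17 -4->0; d17 -4->0; new result 0.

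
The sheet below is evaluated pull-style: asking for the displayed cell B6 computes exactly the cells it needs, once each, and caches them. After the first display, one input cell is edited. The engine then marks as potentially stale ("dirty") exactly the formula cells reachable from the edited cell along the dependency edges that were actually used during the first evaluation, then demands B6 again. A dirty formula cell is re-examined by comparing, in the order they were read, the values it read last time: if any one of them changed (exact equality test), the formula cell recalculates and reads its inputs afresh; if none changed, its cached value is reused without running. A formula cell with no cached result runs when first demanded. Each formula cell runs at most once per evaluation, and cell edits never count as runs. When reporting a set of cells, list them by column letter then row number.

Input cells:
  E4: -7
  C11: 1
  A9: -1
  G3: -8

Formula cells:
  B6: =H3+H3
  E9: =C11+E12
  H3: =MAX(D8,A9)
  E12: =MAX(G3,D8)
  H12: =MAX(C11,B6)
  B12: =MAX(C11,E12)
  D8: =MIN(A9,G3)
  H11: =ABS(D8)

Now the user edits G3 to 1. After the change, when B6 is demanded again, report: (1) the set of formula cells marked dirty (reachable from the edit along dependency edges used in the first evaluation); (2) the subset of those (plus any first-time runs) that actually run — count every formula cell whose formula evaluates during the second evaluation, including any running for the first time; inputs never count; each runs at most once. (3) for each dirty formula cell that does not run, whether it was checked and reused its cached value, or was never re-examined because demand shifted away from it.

First demand of the output computes:
  D8 = MIN(-1, -8) = -8
  H3 = MAX(-8, -1) = -1
  B6 = -1 + -1 = -2

After the edit, cleaning proceeds:
  D8: a read changed (G3 -8->1) — executes, giving -1.
  H3: a read changed (D8 -8->-1) — executes, giving -1 — identical to its old value.
  B6: dirty, but its reads are unchanged (H3 unchanged, H3 unchanged); cached -2 stands.

Note the absorption at H3: it re-runs yet its value is the same, leaving the output's value untouched.

The edit dirties: B6, D8, H3.
2 formula cells run: D8, H3.
Cache hits after checking: B6.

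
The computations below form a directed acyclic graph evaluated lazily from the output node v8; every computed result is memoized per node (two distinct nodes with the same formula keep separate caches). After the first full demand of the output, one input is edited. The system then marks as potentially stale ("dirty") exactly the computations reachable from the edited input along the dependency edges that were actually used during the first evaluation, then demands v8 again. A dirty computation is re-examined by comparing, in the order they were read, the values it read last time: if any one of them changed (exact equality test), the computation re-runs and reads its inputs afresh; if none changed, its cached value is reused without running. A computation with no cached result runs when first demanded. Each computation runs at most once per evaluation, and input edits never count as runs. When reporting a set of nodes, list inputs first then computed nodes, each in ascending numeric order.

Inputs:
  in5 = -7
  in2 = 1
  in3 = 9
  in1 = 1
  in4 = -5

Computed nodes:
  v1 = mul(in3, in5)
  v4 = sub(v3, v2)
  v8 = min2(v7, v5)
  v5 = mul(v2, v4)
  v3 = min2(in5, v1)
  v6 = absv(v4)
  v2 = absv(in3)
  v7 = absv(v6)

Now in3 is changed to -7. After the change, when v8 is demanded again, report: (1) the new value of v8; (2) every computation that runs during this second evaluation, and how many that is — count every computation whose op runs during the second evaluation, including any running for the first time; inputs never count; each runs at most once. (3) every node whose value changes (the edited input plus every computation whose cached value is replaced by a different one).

Demanding v8 again yields -98.
8 computations run: v1, v2, v3, v4, v5, v6, v7, v8.
The nodes whose values change: in3, v1, v2, v3, v4, v5, v6, v7, v8.

First demand of the output computes:
  v1 = mul(9, -7) = -63
  v2 = absv(9) = 9
  v3 = min2(-7, -63) = -63
  v4 = sub(-63, 9) = -72
  v5 = mul(9, -72) = -648
  v6 = absv(-72) = 72
  v7 = absv(72) = 72
  v8 = min2(72, -648) = -648

After the edit, cleaning proceeds:
  v1: a read changed (in3 9->-7) — executes, giving 49.
  v2: a read changed (in3 9->-7) — executes, giving 7.
  v3: a read changed (v1 -63->49) — executes, giving -7.
  v4: a read changed (v3 -63->-7; v2 9->7) — executes, giving -14.
  v5: a read changed (v2 9->7; v4 -72->-14) — executes, giving -98.
  v6: a read changed (v4 -72->-14) — executes, giving 14.
  v7: a read changed (v6 72->14) — executes, giving 14.
  v8: a read changed (v7 72->14; v5 -648->-98) — executes, giving -98.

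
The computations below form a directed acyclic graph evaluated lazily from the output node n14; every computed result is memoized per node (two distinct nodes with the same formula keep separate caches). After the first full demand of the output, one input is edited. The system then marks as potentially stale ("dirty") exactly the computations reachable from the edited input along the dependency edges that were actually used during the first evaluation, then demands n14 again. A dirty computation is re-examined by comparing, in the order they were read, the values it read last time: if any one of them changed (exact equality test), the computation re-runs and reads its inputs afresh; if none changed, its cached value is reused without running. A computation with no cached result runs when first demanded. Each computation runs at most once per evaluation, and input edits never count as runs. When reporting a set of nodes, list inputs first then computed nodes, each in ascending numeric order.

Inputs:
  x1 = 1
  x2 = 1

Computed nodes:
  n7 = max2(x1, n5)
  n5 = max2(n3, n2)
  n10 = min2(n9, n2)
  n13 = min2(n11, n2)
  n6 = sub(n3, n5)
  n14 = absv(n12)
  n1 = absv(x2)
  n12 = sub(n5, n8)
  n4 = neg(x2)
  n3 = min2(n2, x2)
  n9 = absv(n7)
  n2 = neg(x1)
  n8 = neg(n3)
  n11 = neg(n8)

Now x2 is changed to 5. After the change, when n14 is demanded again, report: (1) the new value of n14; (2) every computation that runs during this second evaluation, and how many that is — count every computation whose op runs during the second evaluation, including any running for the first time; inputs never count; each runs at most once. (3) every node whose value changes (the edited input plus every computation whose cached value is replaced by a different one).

First demand of the output computes:
  n2 = neg(1) = -1
  n3 = min2(-1, 1) = -1
  n5 = max2(-1, -1) = -1
  n8 = neg(-1) = 1
  n12 = sub(-1, 1) = -2
  n14 = absv(-2) = 2

After the edit, cleaning proceeds:
  n3: a read changed (x2 1->5) — executes, giving -1 — identical to its old value.
  n5: dirty, but its reads are unchanged (n3 unchanged, n2 unchanged); cached -1 stands.
  n8: dirty, but its reads are unchanged (n3 unchanged); cached 1 stands.
  n12: dirty, but its reads are unchanged (n5 unchanged, n8 unchanged); cached -2 stands.
  n14: dirty, but its reads are unchanged (n12 unchanged); cached 2 stands.

Note the absorption at n3: it re-runs yet its value is the same, leaving the output's value untouched.

Demanding n14 again yields 2.
1 computations run: n3.
The nodes whose values change: x2.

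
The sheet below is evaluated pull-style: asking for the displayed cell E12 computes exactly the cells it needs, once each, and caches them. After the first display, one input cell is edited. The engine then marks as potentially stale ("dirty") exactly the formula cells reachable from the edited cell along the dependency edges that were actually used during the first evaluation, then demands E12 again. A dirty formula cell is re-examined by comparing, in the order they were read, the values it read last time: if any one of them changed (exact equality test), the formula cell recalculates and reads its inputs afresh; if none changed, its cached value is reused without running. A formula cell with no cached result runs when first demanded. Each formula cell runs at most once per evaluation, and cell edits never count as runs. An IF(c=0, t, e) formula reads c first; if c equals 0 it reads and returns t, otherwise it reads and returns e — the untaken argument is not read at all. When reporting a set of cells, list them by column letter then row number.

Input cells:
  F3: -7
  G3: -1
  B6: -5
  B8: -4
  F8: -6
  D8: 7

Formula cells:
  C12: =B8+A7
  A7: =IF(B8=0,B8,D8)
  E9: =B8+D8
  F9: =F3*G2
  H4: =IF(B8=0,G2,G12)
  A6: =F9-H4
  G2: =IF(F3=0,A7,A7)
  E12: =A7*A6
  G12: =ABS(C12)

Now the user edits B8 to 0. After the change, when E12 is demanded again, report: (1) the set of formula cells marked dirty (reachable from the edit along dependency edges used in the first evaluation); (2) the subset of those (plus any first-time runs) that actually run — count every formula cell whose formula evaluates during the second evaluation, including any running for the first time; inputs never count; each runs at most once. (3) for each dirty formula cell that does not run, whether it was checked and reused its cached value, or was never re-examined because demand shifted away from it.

First demand of the output computes:
  A7 = IF(B8=0: B8=-4 -> else branch D8) = 7
  C12 = -4 + 7 = 3
  G2 = IF(F3=0: F3=-7 -> else branch A7) = 7
  F9 = -7 * 7 = -49
  G12 = ABS(3) = 3
  H4 = IF(B8=0: B8=-4 -> else branch G12) = 3
  A6 = -49 - 3 = -52
  E12 = 7 * -52 = -364

After the edit, cleaning proceeds:
  A7: a read changed (B8 -4->0) — executes, giving 0.
  C12: stays stale; no demand reaches it after the flip.
  G2: a read changed (A7 7->0) — executes, giving 0.
  F9: a read changed (G2 7->0) — executes, giving 0.
  G12: stays stale; no demand reaches it after the flip.
  H4: a read changed (B8 -4->0) — executes, giving 0.
  A6: a read changed (F9 -49->0; H4 3->0) — executes, giving 0.
  E12: a read changed (A7 7->0; A6 -52->0) — executes, giving 0.

Note the branch switch — demand abandons C12, G12, which are never re-examined.

The edit dirties: A6, A7, C12, E12, F9, G2, G12, H4.
6 formula cells run: A6, A7, E12, F9, G2, H4.
Unvisited dirty nodes (no longer demanded): C12, G12.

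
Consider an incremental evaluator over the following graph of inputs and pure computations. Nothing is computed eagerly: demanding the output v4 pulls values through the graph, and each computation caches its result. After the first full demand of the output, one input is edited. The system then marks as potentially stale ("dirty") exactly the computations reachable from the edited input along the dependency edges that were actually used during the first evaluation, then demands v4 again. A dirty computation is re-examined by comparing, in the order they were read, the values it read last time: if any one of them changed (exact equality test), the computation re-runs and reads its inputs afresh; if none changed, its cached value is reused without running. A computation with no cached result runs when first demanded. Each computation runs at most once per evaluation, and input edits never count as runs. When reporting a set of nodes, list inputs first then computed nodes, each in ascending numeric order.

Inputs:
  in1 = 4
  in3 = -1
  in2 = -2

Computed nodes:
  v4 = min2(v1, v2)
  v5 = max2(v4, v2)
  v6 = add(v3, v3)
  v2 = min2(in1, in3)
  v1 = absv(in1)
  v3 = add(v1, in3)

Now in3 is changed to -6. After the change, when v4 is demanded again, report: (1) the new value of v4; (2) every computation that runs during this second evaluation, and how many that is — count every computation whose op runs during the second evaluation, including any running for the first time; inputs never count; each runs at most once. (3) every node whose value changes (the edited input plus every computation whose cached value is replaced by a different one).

v4 now evaluates to -6.
Run set: v2, v4 (2 run).
Changed values: in3, v2, v4.

Initial pass — values computed on the first demand:
  v1 = absv(4) = 4
  v2 = min2(4, -1) = -1
  v4 = min2(4, -1) = -1

Second demand — change propagation:
  v2: re-runs because in3 -1->-6; new result -6.
  v4: re-runs because v2 -1->-6; new result -6.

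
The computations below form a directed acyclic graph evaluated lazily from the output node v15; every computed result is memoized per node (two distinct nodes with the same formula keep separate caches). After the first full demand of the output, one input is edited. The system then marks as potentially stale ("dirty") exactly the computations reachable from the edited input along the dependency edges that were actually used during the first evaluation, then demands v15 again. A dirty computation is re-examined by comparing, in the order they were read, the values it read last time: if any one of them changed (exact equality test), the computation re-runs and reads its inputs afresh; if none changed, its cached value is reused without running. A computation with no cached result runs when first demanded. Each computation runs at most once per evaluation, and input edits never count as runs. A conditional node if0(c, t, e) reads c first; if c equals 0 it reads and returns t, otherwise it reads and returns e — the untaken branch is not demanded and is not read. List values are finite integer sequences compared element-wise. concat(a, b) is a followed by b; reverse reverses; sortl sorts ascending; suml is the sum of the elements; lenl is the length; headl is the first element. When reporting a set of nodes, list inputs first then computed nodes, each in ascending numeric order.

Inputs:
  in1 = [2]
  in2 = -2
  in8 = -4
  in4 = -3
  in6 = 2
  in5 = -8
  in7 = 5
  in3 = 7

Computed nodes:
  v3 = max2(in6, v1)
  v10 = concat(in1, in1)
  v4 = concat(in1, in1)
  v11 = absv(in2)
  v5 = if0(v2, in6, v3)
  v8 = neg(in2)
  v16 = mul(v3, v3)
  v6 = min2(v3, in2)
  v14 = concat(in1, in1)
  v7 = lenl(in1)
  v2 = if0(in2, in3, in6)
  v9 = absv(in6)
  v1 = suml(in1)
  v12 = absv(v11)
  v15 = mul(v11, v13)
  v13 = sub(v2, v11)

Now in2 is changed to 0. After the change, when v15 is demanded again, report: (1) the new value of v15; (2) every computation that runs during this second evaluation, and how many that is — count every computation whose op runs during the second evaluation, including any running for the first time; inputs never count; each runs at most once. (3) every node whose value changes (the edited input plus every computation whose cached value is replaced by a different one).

First demand of the output computes:
  v2 = if0(in2=-2 -> else branch in6) = 2
  v11 = absv(-2) = 2
  v13 = sub(2, 2) = 0
  v15 = mul(2, 0) = 0

After the edit, cleaning proceeds:
  v2: a read changed (in2 -2->0) — executes, giving 7.
  v11: a read changed (in2 -2->0) — executes, giving 0.
  v13: a read changed (v2 2->7; v11 2->0) — executes, giving 7.
  v15: a read changed (v11 2->0; v13 0->7) — executes, giving 0 — identical to its old value.

Demanding v15 again yields 0.
4 computations run: v2, v11, v13, v15.
The nodes whose values change: in2, v2, v11, v13.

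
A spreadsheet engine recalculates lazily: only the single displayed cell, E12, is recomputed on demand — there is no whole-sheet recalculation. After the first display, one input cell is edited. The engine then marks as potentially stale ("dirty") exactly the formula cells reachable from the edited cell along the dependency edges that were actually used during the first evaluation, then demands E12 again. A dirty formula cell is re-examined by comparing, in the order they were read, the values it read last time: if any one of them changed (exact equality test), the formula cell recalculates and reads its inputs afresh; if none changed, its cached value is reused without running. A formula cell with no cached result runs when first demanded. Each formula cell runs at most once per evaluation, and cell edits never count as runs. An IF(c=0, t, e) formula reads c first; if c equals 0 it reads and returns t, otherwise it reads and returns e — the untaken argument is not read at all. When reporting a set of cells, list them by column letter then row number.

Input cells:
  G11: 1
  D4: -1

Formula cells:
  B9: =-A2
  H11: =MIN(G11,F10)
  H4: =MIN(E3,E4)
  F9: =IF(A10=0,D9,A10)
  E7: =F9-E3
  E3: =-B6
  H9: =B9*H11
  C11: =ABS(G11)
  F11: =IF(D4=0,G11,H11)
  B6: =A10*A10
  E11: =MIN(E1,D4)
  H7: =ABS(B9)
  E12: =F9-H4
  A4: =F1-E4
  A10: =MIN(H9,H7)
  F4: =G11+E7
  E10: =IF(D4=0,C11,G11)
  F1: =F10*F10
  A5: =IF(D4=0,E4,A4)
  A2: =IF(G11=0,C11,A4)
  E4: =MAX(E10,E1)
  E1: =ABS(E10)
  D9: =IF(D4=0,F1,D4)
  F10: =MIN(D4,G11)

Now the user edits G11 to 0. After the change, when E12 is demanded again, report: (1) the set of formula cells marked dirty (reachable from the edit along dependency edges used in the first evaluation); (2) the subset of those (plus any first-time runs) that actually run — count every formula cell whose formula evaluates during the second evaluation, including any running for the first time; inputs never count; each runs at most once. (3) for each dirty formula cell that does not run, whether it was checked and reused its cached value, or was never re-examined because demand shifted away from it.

Marked dirty: A2, A4, A10, B6, B9, E1, E3, E4, E10, E12, F1, F9, F10, H4, H7, H9, H11.
Formula cells that run: A2, C11, E1, E4, E10, F10, H4, H11 — 8 in total.
Checked but reused from cache: A10, B6, B9, E3, E12, F9, H7, H9.
Never re-examined (demand shifted away): A4, F1.
Key observation: a condition flipped, so demand moved to the other branch — A4, F1 are never re-examined.

First evaluation (everything demanded from the output):
  E10 = IF(D4=0: D4=-1 -> else branch G11) = 1
  E1 = ABS(1) = 1
  E4 = MAX(1, 1) = 1
  F10 = MIN(-1, 1) = -1
  F1 = -1 * -1 = 1
  A4 = 1 - 1 = 0
  A2 = IF(G11=0: G11=1 -> else branch A4) = 0
  B9 = -(0) = 0
  D9 = IF(D4=0: D4=-1 -> else branch D4) = -1
  H7 = ABS(0) = 0
  H11 = MIN(1, -1) = -1
  H9 = 0 * -1 = 0
  A10 = MIN(0, 0) = 0
  B6 = 0 * 0 = 0
  E3 = -(0) = 0
  F9 = IF(A10=0: A10=0 -> then branch D9) = -1
  H4 = MIN(0, 1) = 0
  E12 = -1 - 0 = -1

Propagation after the edit:
  C11: demanded for the first time — runs, produces 0.
  E10: runs — G11 1->0; result 0.
  E1: runs — E10 1->0; result 0.
  E4: runs — E10 1->0; E1 1->0; result 0.
  F10: runs — G11 1->0; result -1 (same value as before).
  F1: marked dirty but never re-examined — demand shifted away from it.
  A4: marked dirty but never re-examined — demand shifted away from it.
  A2: runs — G11 1->0; result 0 (same value as before).
  B9: checked — values it read are unchanged (A2 unchanged); reused cached 0 without running.
  H7: checked — values it read are unchanged (B9 unchanged); reused cached 0 without running.
  H11: runs — G11 1->0; result -1 (same value as before).
  H9: checked — values it read are unchanged (B9 unchanged, H11 unchanged); reused cached 0 without running.
  A10: checked — values it read are unchanged (H9 unchanged, H7 unchanged); reused cached 0 without running.
  B6: checked — values it read are unchanged (A10 unchanged, A10 unchanged); reused cached 0 without running.
  E3: checked — values it read are unchanged (B6 unchanged); reused cached 0 without running.
  F9: checked — values it read are unchanged (A10 unchanged, D9 unchanged); reused cached -1 without running.
  H4: runs — E4 1->0; result 0 (same value as before).
  E12: checked — values it read are unchanged (F9 unchanged, H4 unchanged); reused cached -1 without running.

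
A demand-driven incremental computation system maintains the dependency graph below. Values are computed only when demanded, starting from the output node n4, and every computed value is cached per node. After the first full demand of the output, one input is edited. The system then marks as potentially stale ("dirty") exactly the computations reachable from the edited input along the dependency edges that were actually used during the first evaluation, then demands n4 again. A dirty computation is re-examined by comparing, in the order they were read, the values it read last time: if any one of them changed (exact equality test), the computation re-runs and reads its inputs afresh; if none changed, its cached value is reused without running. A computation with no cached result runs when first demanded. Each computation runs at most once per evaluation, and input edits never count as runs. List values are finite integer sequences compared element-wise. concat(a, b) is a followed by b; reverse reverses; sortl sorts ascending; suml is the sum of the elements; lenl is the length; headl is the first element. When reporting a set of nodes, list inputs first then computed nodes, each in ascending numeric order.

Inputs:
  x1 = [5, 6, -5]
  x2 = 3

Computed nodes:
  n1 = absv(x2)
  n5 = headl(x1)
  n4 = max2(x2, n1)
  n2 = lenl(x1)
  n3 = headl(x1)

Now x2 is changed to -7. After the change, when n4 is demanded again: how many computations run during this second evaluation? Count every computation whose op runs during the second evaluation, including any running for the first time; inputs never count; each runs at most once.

Computations that run: n1, n4 — 2 in total.

First evaluation (everything demanded from the output):
  n1 = absv(3) = 3
  n4 = max2(3, 3) = 3

Propagation after the edit:
  n1: runs — x2 3->-7; result 7.
  n4: runs — x2 3->-7; n1 3->7; result 7.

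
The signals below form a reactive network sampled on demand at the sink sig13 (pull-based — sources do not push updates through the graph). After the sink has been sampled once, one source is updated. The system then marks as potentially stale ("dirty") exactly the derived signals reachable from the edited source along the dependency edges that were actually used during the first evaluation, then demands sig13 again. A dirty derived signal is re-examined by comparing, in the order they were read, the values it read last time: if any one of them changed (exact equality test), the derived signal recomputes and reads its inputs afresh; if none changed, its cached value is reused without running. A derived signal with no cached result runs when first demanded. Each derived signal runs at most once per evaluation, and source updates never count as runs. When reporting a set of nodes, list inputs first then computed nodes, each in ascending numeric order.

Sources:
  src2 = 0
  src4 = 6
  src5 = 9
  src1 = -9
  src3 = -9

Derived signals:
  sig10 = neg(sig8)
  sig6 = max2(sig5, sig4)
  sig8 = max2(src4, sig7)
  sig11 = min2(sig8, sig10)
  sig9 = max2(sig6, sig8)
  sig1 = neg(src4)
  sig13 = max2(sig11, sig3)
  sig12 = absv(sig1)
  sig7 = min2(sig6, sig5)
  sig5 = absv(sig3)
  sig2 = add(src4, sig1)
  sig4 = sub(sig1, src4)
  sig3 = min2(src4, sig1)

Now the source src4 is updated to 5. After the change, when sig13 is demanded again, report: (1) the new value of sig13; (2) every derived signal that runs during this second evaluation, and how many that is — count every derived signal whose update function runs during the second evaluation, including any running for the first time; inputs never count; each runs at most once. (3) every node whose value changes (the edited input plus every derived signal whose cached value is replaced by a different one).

Initial pass — values computed on the first demand:
  sig1 = neg(6) = -6
  sig3 = min2(6, -6) = -6
  sig4 = sub(-6, 6) = -12
  sig5 = absv(-6) = 6
  sig6 = max2(6, -12) = 6
  sig7 = min2(6, 6) = 6
  sig8 = max2(6, 6) = 6
  sig10 = neg(6) = -6
  sig11 = min2(6, -6) = -6
  sig13 = max2(-6, -6) = -6

Second demand — change propagation:
  sig1: re-runs because src4 6->5; new result -5.
  sig3: re-runs because src4 6->5; sig1 -6->-5; new result -5.
  sig4: re-runs because sig1 -6->-5; src4 6->5; new result -10.
  sig5: re-runs because sig3 -6->-5; new result 5.
  sig6: re-runs because sig5 6->5; sig4 -12->-10; new result 5.
  sig7: re-runs because sig6 6->5; sig5 6->5; new result 5.
  sig8: re-runs because src4 6->5; sig7 6->5; new result 5.
  sig10: re-runs because sig8 6->5; new result -5.
  sig11: re-runs because sig8 6->5; sig10 -6->-5; new result -5.
  sig13: re-runs because sig11 -6->-5; sig3 -6->-5; new result -5.

sig13 now evaluates to -5.
Run set: sig1, sig3, sig4, sig5, sig6, sig7, sig8, sig10, sig11, sig13 (10 run).
Changed values: src4, sig1, sig3, sig4, sig5, sig6, sig7, sig8, sig10, sig11, sig13.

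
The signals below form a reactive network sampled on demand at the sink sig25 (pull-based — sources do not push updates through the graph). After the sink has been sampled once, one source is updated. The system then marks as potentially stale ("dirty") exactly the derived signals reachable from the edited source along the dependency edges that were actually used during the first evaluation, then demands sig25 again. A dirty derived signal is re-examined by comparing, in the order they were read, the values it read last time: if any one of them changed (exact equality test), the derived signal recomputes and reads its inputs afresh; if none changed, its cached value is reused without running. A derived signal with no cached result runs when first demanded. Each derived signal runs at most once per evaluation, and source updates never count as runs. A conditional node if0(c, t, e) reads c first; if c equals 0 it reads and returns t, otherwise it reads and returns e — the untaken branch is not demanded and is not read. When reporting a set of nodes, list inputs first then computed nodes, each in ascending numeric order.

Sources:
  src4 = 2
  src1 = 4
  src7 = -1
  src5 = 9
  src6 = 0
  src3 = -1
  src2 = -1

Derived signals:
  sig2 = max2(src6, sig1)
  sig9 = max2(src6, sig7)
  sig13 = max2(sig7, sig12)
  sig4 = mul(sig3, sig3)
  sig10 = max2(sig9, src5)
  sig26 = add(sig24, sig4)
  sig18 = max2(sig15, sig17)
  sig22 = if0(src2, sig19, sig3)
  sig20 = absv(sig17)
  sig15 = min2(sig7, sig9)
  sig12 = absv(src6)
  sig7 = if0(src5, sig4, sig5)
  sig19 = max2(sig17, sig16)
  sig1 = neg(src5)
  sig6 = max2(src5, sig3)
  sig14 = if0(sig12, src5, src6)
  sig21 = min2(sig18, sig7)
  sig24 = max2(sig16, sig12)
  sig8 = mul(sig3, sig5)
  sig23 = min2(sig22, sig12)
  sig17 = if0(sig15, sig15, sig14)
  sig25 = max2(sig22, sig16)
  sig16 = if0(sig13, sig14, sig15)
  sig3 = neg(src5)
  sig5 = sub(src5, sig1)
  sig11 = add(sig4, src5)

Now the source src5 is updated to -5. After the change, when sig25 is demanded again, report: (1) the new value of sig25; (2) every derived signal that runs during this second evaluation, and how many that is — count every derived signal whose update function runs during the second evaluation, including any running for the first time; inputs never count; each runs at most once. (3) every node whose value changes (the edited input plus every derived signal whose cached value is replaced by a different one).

Initial pass — values computed on the first demand:
  sig1 = neg(9) = -9
  sig3 = neg(9) = -9
  sig5 = sub(9, -9) = 18
  sig7 = if0(src5=9 -> else branch sig5) = 18
  sig9 = max2(0, 18) = 18
  sig12 = absv(0) = 0
  sig13 = max2(18, 0) = 18
  sig15 = min2(18, 18) = 18
  sig16 = if0(sig13=18 -> else branch sig15) = 18
  sig22 = if0(src2=-1 -> else branch sig3) = -9
  sig25 = max2(-9, 18) = 18

Second demand — change propagation:
  sig1: re-runs because src5 9->-5; new result 5.
  sig3: re-runs because src5 9->-5; new result 5.
  sig5: re-runs because src5 9->-5; sig1 -9->5; new result -10.
  sig7: re-runs because src5 9->-5; sig5 18->-10; new result -10.
  sig9: dirty yet unreached — the second evaluation never asks for it.
  sig13: re-runs because sig7 18->-10; new result 0.
  sig14: newly demanded (no cache) — executes and yields -5.
  sig15: dirty yet unreached — the second evaluation never asks for it.
  sig16: re-runs because sig13 18->0; new result -5.
  sig22: re-runs because sig3 -9->5; new result 5.
  sig25: re-runs because sig22 -9->5; sig16 18->-5; new result 5.

The important point: the flipped condition redirects demand; sig9, sig15 are left stale, never re-checked.

sig25 now evaluates to 5.
Run set: sig1, sig3, sig5, sig7, sig13, sig14, sig16, sig22, sig25 (9 run).
Changed values: src5, sig1, sig3, sig5, sig7, sig13, sig16, sig22, sig25.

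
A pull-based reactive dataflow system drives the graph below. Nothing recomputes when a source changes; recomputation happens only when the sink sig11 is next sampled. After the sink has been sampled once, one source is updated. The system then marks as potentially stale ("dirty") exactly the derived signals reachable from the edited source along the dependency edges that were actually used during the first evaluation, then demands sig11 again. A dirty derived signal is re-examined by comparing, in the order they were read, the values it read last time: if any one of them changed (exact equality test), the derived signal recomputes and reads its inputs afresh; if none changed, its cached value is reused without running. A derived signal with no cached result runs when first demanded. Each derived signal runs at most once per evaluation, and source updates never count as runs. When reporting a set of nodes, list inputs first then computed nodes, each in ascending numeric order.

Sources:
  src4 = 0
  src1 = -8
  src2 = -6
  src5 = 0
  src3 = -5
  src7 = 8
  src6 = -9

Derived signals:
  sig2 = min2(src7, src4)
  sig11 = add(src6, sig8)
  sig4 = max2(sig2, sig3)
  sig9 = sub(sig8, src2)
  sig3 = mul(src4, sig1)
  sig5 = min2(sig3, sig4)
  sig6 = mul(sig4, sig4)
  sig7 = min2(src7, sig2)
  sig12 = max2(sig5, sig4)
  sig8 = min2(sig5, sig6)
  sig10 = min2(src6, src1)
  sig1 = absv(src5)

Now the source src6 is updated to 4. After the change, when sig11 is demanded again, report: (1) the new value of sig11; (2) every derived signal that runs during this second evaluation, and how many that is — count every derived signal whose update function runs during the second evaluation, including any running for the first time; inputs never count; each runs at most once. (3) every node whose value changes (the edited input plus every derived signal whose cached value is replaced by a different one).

New value of sig11: 4.
Derived signals that run: sig11 — 1 in total.
Values that change: src6, sig11.

First evaluation (everything demanded from the output):
  sig1 = absv(0) = 0
  sig2 = min2(8, 0) = 0
  sig3 = mul(0, 0) = 0
  sig4 = max2(0, 0) = 0
  sig5 = min2(0, 0) = 0
  sig6 = mul(0, 0) = 0
  sig8 = min2(0, 0) = 0
  sig11 = add(-9, 0) = -9

Propagation after the edit:
  sig11: runs — src6 -9->4; result 4.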